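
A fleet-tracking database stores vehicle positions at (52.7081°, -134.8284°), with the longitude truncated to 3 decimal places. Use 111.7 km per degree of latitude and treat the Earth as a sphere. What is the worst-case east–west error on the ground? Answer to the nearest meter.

68 meters

Truncating at 3 decimal places can drop up to a full unit in the last place, so the longitude may be off by as much as 0.001°.
One degree of longitude at 52.7081° is 111700 × cos 52.7081° ≈ 111700 × 0.6059 = 67676.3 m.
East–west error: 0.001° × 67676.3 m/° ≈ 67.6763 m.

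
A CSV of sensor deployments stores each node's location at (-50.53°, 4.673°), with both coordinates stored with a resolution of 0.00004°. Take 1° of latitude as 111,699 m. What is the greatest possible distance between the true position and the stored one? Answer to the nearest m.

With a 0.00004° grid the true value lies within half a step, ±0.00004°/2 = ±2e-05°, of the stored one.
North–south component: 2e-05° × 111699 = 2.23398 m.
E–W at 50.53°: 2e-05° × 111699 × cos 50.53° = 2e-05 × 111699 × 0.6357 ≈ 1.42008 m.
The two errors are perpendicular, so the maximum displacement is √(2.23398² + 1.42008²) ≈ 2.64713 m.

3 m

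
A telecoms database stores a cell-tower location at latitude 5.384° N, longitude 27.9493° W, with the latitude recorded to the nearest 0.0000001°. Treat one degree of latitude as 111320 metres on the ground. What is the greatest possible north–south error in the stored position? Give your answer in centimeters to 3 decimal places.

Rounding to 7 decimal places leaves the latitude within ±5e-08° of the true value.
Along the meridian that is 5e-08° × 111320 m/° = 0.005566 m.
That is 0.005566 m = 0.5566 cm.

0.557 centimeters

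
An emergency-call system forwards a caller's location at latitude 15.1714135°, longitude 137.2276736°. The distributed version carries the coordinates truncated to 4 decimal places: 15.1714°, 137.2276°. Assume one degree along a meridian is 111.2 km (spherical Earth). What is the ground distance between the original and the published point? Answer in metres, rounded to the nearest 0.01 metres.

Δlat = 15.1714135 − 15.1714 = +0.0000135°; Δlon = 137.2276736 − 137.2276 = +0.0000736°.
N–S: 0.0000135° × 111200 m/° = 1.5012 m.
East–west at this latitude: 0.0000736° × 111200 × cos 15.1714° ≈ 0.0000736 × 107324 = 7.89907 m.
Combined displacement = (1.5012² + 7.89907²)^½ ≈ 8.04046 m.

8.04 metres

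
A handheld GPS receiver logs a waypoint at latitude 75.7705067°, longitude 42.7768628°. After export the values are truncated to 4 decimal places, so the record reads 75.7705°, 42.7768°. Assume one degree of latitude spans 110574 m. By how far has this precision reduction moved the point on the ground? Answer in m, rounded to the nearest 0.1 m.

The latitude changed by +0.0000067° and the longitude by +0.0000628°.
N–S: 0.0000067° × 110574 m/° = 0.740846 m.
East–west at this latitude: 0.0000628° × 110574 × cos 75.7705° ≈ 0.0000628 × 27179.8 = 1.70689 m.
Combined displacement = (0.740846² + 1.70689²)^½ ≈ 1.86073 m.

1.9 m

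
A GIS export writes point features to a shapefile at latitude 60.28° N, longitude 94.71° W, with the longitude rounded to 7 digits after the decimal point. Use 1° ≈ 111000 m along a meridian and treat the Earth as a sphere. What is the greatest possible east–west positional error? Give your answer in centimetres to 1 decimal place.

0.3 centimetres

Rounding to 7 decimal places leaves the longitude within ±5e-08° of the true value.
At latitude 60.28° a degree of longitude spans 111000 m × cos 60.28° = 111000 × 0.4958 ≈ 55029.6 m.
East–west error: 5e-08° × 55029.6 m/° ≈ 0.00275148 m.
That is 0.00275148 m = 0.27515 cm.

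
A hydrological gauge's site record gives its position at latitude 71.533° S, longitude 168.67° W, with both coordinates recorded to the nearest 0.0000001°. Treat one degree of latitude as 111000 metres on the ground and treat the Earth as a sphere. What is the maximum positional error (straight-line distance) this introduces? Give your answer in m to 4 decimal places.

Rounding to 7 decimal places leaves each coordinate within ±5e-08° of the true value.
North–south component: 5e-08° × 111000 = 0.00555 m.
E–W at 71.533°: 5e-08° × 111000 × cos 71.533° = 5e-08 × 111000 × 0.3168 ≈ 0.00175801 m.
Combining orthogonally: (0.00555² + 0.00175801²)^½ ≈ 0.00582178 m.

0.0058 m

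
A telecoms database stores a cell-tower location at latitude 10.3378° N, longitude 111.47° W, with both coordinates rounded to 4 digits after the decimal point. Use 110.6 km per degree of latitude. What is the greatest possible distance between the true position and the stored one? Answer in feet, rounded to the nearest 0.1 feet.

25.5 feet

Rounding to 4 decimal places leaves each coordinate within ±5e-05° of the true value.
North–south component: 5e-05° × 110600 = 5.53 m.
E–W at 10.3378°: 5e-05° × 110600 × cos 10.3378° = 5e-05 × 110600 × 0.9838 ≈ 5.44023 m.
The two errors are perpendicular, so the maximum displacement is √(5.53² + 5.44023²) ≈ 7.75738 m.
Converting: 7.75738 m × 3.2808 ft/m ≈ 25.451 ft.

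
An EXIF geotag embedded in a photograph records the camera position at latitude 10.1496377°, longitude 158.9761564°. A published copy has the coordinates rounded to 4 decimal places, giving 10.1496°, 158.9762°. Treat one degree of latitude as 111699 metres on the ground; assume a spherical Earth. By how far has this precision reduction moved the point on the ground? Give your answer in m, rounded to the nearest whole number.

6 m

Δlat = 10.1496377 − 10.1496 = +0.0000377°; Δlon = 158.9761564 − 158.9762 = -0.0000436°.
North–south shift: 0.0000377 × 111699 = 4.21105 m.
E–W at 10.1496°: -0.0000436° × 111699 × cos 10.1496° = -0.0000436 × 111699 × 0.9844 ≈ -4.79386 m.
Combined displacement = (4.21105² + 4.79386²)^½ ≈ 6.38076 m.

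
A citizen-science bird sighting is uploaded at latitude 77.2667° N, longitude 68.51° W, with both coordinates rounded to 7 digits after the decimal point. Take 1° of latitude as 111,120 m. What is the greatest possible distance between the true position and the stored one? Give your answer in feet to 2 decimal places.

0.02 feet

Rounding to 7 decimal places leaves each coordinate within ±5e-08° of the true value.
N–S: 5e-08° × 111120 m/° = 0.005556 m.
Longitude error → 5e-08 × 111120 × cos 77.2667° = 5e-08 × 111120 × 0.2204 ≈ 0.00122462 m.
Worst case both components are at the extreme and orthogonal: √(0.005556² + 0.00122462²) ≈ 0.00568936 m.
Converting: 0.00568936 m × 3.2808 ft/m ≈ 0.018666 ft.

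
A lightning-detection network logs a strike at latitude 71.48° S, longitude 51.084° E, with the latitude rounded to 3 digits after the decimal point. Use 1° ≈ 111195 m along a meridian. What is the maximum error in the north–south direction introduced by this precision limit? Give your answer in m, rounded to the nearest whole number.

56 m

Rounding to 3 decimal places leaves the latitude within ±0.0005° of the true value.
Along the meridian that is 0.0005° × 111195 m/° = 55.5975 m.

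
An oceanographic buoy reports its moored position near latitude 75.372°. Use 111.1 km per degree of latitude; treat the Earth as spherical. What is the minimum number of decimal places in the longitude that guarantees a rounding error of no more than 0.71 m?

5 decimal places

At 75.372° one degree of longitude covers 111100 × cos 75.372° ≈ 111100 × 0.2525 ≈ 28057.4 m.
Rounding to N decimal places gives at most 0.5 × 10⁻ᴺ degrees of error, i.e. 0.5 × 10⁻ᴺ × 28057.4 m.
Setting 14028.7 × 10⁻ᴺ ≤ 0.71 gives 10ᴺ ≥ 1.976e+04, i.e. N ≥ 4.30.
At 4 places the error can reach 1.4 m, but 5 places keeps it to 0.14 m.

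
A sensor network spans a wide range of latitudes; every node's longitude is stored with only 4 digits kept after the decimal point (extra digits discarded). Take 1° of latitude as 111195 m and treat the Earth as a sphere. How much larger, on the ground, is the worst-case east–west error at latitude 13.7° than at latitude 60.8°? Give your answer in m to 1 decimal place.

5.4 m

Truncating at 4 decimal places can drop up to a full unit in the last place, so the longitude may be off by as much as 0.0001°.
Error at 13.7° = 0.0001° × 111195 × cos 13.7° ≈ 11.12 × 0.9715 = 10.803 m.
At 60.8°: 0.0001° × 111195 × cos 60.8° = 0.0001 × 111195 × 0.4879 ≈ 5.4248 m.
So the lower-latitude error exceeds the higher by 10.803 − 5.4248 = 5.3784 m.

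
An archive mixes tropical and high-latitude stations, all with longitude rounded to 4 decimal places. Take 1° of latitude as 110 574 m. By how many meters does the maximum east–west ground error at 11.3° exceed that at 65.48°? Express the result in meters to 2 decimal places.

3.13 meters

Rounding to 4 decimal places leaves the longitude within ±5e-05° of the true value.
At 11.3°: 5e-05° × 110574 × cos 11.3° = 5e-05 × 110574 × 0.9806 ≈ 5.4215 m.
Error at 65.48° = 5e-05° × 110574 × cos 65.48° ≈ 5.5287 × 0.4150 = 2.2945 m.
Difference: 5.4215 − 2.2945 = 3.1271 m.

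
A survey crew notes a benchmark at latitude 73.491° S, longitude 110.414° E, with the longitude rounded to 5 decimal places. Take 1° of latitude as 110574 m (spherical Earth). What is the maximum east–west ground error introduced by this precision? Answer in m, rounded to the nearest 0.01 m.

0.16 m

Rounding to 5 decimal places leaves the longitude within ±5e-06° of the true value.
At latitude 73.491° a degree of longitude spans 110574 m × cos 73.491° = 110574 × 0.2842 ≈ 31421.4 m.
East–west error: 5e-06° × 31421.4 m/° ≈ 0.157107 m.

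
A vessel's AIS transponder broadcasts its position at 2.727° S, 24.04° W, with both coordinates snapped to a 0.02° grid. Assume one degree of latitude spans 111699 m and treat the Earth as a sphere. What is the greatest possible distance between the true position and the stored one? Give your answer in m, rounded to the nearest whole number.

1579 m

With a 0.02° grid the true value lies within half a step, ±0.02°/2 = ±0.01°, of the stored one.
North–south component: 0.01° × 111699 = 1116.99 m.
East–west component at 2.727°: 0.01° × 111699 × cos 2.727° ≈ 0.01 × 111573 ≈ 1115.73 m.
The two errors are perpendicular, so the maximum displacement is √(1116.99² + 1115.73²) ≈ 1578.77 m.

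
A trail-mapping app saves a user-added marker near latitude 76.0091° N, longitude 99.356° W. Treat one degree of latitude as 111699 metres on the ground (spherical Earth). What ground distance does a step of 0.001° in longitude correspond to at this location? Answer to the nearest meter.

27 meters

One degree of longitude here spans 111699 × cos 76.0091° = 111699 × 0.2418 ≈ 27005.2 m; 0.001° of that is 27.0052 m.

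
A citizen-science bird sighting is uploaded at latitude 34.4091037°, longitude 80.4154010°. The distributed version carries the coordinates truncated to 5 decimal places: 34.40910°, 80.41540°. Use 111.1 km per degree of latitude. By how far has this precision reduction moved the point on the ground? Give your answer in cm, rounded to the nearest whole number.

The latitude changed by +0.0000037° and the longitude by +0.0000010°.
N–S: 0.0000037° × 111100 m/° = 0.41107 m.
East–west at this latitude: 0.0000010° × 111100 × cos 34.4091° ≈ 0.0000010 × 91660.1 = 0.0916601 m.
Hypotenuse of the two orthogonal shifts: √(0.41107² + 0.0916601²) = 0.421165 m.
That is 0.421165 m = 42.117 cm.

42 cm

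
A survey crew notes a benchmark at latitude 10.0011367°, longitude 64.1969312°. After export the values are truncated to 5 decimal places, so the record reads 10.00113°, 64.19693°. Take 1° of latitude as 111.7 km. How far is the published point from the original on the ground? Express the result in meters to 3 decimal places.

0.760 meters

The latitude changed by +0.0000067° and the longitude by +0.0000012°.
North–south shift: 0.0000067 × 111700 = 0.74839 m.
E–W at 10.0011°: 0.0000012° × 111700 × cos 10.0011° = 0.0000012 × 111700 × 0.9848 ≈ 0.132003 m.
Combined displacement = (0.74839² + 0.132003²)^½ ≈ 0.759942 m.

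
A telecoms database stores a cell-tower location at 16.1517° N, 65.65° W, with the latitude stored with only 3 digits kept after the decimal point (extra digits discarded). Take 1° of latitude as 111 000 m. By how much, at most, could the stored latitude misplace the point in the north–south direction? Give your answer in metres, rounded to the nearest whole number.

111 metres

Truncating at 3 decimal places can drop up to a full unit in the last place, so the latitude may be off by as much as 0.001°.
Along the meridian that is 0.001° × 111000 m/° = 111 m.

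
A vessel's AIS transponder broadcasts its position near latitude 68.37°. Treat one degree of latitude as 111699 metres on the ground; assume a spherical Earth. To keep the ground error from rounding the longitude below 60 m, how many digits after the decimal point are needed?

At 68.37° one degree of longitude covers 111699 × cos 68.37° ≈ 111699 × 0.3686 ≈ 41173.5 m.
With N decimal places the half-ulp bound is 0.5·10⁻ᴺ°, or 0.5·10⁻ᴺ × 41173.5 m on the ground.
Setting 20586.8 × 10⁻ᴺ ≤ 60 gives 10ᴺ ≥ 343.1, i.e. N ≥ 2.54.
So 3 decimal places suffice (20.6 m); 2 would allow up to 206 m.

3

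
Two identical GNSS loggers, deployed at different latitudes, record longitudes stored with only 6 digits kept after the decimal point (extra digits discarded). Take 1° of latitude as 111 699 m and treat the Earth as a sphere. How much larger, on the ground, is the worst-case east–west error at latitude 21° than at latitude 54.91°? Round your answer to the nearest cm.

4 cm

Truncating at 6 decimal places can drop up to a full unit in the last place, so the longitude may be off by as much as 1e-06°.
Error at 21° = 1e-06° × 111699 × cos 21° ≈ 0.1117 × 0.9336 = 0.10428 m.
Error at 54.91° = 1e-06° × 111699 × cos 54.91° ≈ 0.1117 × 0.5749 = 0.064212 m.
Difference: 0.10428 − 0.064212 = 0.040068 m.
That is 0.0400684 m = 4.0068 cm.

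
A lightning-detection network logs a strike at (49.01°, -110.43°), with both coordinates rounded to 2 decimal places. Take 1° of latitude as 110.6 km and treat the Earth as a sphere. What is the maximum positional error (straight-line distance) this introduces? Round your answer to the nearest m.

Rounding to 2 decimal places leaves each coordinate within ±0.005° of the true value.
Latitude error → 0.005 × 110600 = 553 m along the meridian.
East–west component at 49.01°: 0.005° × 110600 × cos 49.01° ≈ 0.005 × 72545.6 ≈ 362.728 m.
Worst case both components are at the extreme and orthogonal: √(553² + 362.728²) ≈ 661.347 m.

661 m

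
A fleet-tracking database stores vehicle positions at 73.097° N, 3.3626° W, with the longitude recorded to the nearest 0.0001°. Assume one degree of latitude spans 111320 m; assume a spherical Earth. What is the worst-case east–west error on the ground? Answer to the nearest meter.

2 meters

Rounding to 4 decimal places leaves the longitude within ±5e-05° of the true value.
Parallels shrink by cos φ, so at 73.097° a degree of longitude is 111320 × 0.2908 ≈ 32366.5 m.
Maximum E–W displacement: 5e-05 × 32366.5 = 1.61833 m.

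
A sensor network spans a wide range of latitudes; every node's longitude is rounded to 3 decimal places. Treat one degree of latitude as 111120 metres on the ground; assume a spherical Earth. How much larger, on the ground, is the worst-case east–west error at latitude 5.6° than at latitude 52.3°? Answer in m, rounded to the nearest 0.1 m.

Rounding to 3 decimal places leaves the longitude within ±0.0005° of the true value.
At 5.6°: 0.0005° × 111120 × cos 5.6° = 0.0005 × 111120 × 0.9952 ≈ 55.295 m.
At 52.3°: 0.0005° × 111120 × cos 52.3° = 0.0005 × 111120 × 0.6115 ≈ 33.976 m.
So the lower-latitude error exceeds the higher by 55.295 − 33.976 = 21.318 m.

21.3 m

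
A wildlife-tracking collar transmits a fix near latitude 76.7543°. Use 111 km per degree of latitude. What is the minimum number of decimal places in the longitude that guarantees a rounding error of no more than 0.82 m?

At 76.7543° one degree of longitude covers 111000 × cos 76.7543° ≈ 111000 × 0.2291 ≈ 25433.1 m.
With N decimal places the half-ulp bound is 0.5·10⁻ᴺ°, or 0.5·10⁻ᴺ × 25433.1 m on the ground.
Need 0.5 × 25433.1 × 10⁻ᴺ ≤ 0.82 → 10⁻ᴺ ≤ 6.448e-05, so N ≥ 4.19.
At 4 places the error can reach 1.27 m, but 5 places keeps it to 0.127 m.

5 decimal places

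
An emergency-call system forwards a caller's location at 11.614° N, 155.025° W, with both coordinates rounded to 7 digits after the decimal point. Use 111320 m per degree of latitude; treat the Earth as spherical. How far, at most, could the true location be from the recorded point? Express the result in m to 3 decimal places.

0.008 m

Rounding to 7 decimal places leaves each coordinate within ±5e-08° of the true value.
N–S: 5e-08° × 111320 m/° = 0.005566 m.
E–W at 11.614°: 5e-08° × 111320 × cos 11.614° = 5e-08 × 111320 × 0.9795 ≈ 0.00545204 m.
The two errors are perpendicular, so the maximum displacement is √(0.005566² + 0.00545204²) ≈ 0.00779135 m.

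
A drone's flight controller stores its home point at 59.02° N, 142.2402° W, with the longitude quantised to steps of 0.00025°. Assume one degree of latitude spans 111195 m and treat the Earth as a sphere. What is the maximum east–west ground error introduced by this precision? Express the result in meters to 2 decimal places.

7.15 meters

With a 0.00025° grid the true value lies within half a step, ±0.00025°/2 = ±0.000125°, of the stored one.
At latitude 59.02° a degree of longitude spans 111195 m × cos 59.02° = 111195 × 0.5147 ≈ 57236.4 m.
East–west error: 0.000125° × 57236.4 m/° ≈ 7.15455 m.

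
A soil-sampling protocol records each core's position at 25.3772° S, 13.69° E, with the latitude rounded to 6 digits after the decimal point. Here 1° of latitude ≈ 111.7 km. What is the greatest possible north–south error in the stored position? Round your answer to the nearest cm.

Rounding to 6 decimal places leaves the latitude within ±5e-07° of the true value.
North–south distance: 5e-07° × 111700 m/° = 0.05585 m.
That is 0.05585 m = 5.585 cm.

6 cm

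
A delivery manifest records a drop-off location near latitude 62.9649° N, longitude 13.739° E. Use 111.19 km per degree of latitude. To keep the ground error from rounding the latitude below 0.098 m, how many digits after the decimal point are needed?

One degree of latitude covers 111190 m.
Rounding to N decimal places gives at most 0.5 × 10⁻ᴺ degrees of error, i.e. 0.5 × 10⁻ᴺ × 111190 m.
Need 0.5 × 111190 × 10⁻ᴺ ≤ 0.098 → 10⁻ᴺ ≤ 1.763e-06, so N ≥ 5.75.
At 5 places the error can reach 0.556 m, but 6 places keeps it to 0.0556 m.

6 decimal places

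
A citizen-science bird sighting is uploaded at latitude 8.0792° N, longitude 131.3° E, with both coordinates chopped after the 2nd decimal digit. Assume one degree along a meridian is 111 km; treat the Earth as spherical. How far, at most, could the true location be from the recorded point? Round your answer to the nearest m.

1562 m

Truncating at 2 decimal places can drop up to a full unit in the last place, so each coordinate may be off by as much as 0.01°.
Latitude error → 0.01 × 111000 = 1110 m along the meridian.
Longitude error → 0.01 × 111000 × cos 8.0792° = 0.01 × 111000 × 0.9901 ≈ 1098.98 m.
Combining orthogonally: (1110² + 1098.98²)^½ ≈ 1562.01 m.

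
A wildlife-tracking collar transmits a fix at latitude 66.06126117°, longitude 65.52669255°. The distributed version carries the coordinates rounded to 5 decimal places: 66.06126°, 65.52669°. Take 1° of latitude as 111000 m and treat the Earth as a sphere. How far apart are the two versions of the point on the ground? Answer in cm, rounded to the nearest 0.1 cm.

Δlat = 66.06126117 − 66.06126 = +0.00000117°; Δlon = 65.52669255 − 65.52669 = +0.00000255°.
N–S: 0.00000117° × 111000 m/° = 0.12987 m.
East–west at this latitude: 0.00000255° × 111000 × cos 66.0613° ≈ 0.00000255 × 45039.3 = 0.11485 m.
Combined displacement = (0.12987² + 0.11485²)^½ ≈ 0.173369 m.
That is 0.173369 m = 17.337 cm.

17.3 cm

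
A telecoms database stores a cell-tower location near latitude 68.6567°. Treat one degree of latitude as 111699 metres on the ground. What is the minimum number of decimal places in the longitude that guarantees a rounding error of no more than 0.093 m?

At 68.6567° one degree of longitude covers 111699 × cos 68.6567° ≈ 111699 × 0.3640 ≈ 40653.4 m.
N decimal places → at most half a unit in the last place, 0.5 × 10⁻ᴺ° = 40653.4/2 × 10⁻ᴺ m.
Setting 20326.7 × 10⁻ᴺ ≤ 0.093 gives 10ᴺ ≥ 2.186e+05, i.e. N ≥ 5.34.
At 5 places the error can reach 0.203 m, but 6 places keeps it to 0.0203 m.

6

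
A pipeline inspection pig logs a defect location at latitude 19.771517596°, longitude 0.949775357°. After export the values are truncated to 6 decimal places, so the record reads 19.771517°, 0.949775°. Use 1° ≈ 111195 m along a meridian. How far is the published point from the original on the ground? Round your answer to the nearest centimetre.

Δlat = 19.771517596 − 19.771517 = +0.000000596°; Δlon = 0.949775357 − 0.949775 = +0.000000357°.
N–S: 0.000000596° × 111195 m/° = 0.0662722 m.
E–W at 19.7715°: 0.000000357° × 111195 × cos 19.7715° = 0.000000357 × 111195 × 0.9410 ≈ 0.0373565 m.
Combined displacement = (0.0662722² + 0.0373565²)^½ ≈ 0.0760757 m.
That is 0.0760757 m = 7.6076 cm.

8 centimetres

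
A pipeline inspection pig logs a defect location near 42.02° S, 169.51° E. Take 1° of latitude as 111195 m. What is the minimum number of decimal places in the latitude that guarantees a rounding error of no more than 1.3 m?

5

One degree of latitude covers 111195 m.
With N decimal places the half-ulp bound is 0.5·10⁻ᴺ°, or 0.5·10⁻ᴺ × 111195 m on the ground.
Setting 55597.5 × 10⁻ᴺ ≤ 1.3 gives 10ᴺ ≥ 4.277e+04, i.e. N ≥ 4.63.
So 5 decimal places suffice (0.556 m); 4 would allow up to 5.56 m.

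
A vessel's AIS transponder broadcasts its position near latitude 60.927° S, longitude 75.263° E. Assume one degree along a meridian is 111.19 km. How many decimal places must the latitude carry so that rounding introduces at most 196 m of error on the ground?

3 decimal places

One degree of latitude covers 111190 m.
N decimal places → at most half a unit in the last place, 0.5 × 10⁻ᴺ° = 111190/2 × 10⁻ᴺ m.
Need 0.5 × 111190 × 10⁻ᴺ ≤ 196 → 10⁻ᴺ ≤ 3.525e-03, so N ≥ 2.45.
At 2 places the error can reach 556 m, but 3 places keeps it to 55.6 m.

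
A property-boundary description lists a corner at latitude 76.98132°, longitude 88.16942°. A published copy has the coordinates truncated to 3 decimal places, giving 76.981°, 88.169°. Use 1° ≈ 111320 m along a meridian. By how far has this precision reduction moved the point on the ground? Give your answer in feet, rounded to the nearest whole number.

The latitude changed by +0.00032° and the longitude by +0.00042°.
North–south shift: 0.00032 × 111320 = 35.6224 m.
East–west at this latitude: 0.00042° × 111320 × cos 76.981° ≈ 0.00042 × 25077.5 = 10.5326 m.
Distance: √(35.6224² + 10.5326²) ≈ 37.1469 m.
In feet: 37.1469 m ÷ 0.3048 ≈ 121.87 ft.

122 feet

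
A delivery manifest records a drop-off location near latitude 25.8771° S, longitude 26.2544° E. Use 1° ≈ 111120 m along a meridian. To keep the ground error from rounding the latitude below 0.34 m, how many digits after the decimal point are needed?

One degree of latitude covers 111120 m.
N decimal places → at most half a unit in the last place, 0.5 × 10⁻ᴺ° = 111120/2 × 10⁻ᴺ m.
Setting 55560 × 10⁻ᴺ ≤ 0.34 gives 10ᴺ ≥ 1.634e+05, i.e. N ≥ 5.21.
So 6 decimal places suffice (0.0556 m); 5 would allow up to 0.556 m.

6 decimal places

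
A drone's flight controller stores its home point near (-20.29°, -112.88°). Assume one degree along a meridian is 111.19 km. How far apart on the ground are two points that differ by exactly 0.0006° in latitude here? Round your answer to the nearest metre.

Along a meridian 0.0006° is 0.0006 × 111190 = 66.714 m.

67 metres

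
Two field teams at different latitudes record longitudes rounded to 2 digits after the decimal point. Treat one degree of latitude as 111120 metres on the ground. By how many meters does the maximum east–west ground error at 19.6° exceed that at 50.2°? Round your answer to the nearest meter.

168 meters

Rounding to 2 decimal places leaves the longitude within ±0.005° of the true value.
At 19.6°: 0.005° × 111120 × cos 19.6° = 0.005 × 111120 × 0.9421 ≈ 523.41 m.
At 50.2°: 0.005° × 111120 × cos 50.2° = 0.005 × 111120 × 0.6401 ≈ 355.64 m.
Difference: 523.41 − 355.64 = 167.76 m.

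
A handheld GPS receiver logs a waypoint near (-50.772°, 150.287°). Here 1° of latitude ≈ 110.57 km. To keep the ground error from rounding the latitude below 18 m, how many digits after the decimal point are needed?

4 decimal places

One degree of latitude covers 110570 m.
With N decimal places the half-ulp bound is 0.5·10⁻ᴺ°, or 0.5·10⁻ᴺ × 110570 m on the ground.
Setting 55285 × 10⁻ᴺ ≤ 18 gives 10ᴺ ≥ 3071, i.e. N ≥ 3.49.
At 3 places the error can reach 55.3 m, but 4 places keeps it to 5.53 m.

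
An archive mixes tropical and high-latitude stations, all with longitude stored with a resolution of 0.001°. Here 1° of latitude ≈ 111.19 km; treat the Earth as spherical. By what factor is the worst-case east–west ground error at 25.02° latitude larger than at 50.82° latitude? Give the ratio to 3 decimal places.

1.434

With a 0.001° grid the true value lies within half a step, ±0.001°/2 = ±0.0005°, of the stored one.
Error at 25.02° = 0.0005° × 111190 × cos 25.02° ≈ 55.595 × 0.9062 = 50.378 m.
At 50.82°: 0.0005° × 111190 × cos 50.82° = 0.0005 × 111190 × 0.6318 ≈ 35.123 m.
Ratio: 50.378 / 35.123 = cos 25.02° / cos 50.82° ≈ 1.4343.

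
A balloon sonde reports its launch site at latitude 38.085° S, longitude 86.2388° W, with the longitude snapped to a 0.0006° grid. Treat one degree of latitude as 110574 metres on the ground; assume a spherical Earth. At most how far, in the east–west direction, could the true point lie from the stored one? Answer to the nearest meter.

With a 0.0006° grid the true value lies within half a step, ±0.0006°/2 = ±0.0003°, of the stored one.
One degree of longitude at 38.085° is 110574 × cos 38.085° ≈ 110574 × 0.7871 = 87032.4 m.
Maximum E–W displacement: 0.0003 × 87032.4 = 26.1097 m.

26 meters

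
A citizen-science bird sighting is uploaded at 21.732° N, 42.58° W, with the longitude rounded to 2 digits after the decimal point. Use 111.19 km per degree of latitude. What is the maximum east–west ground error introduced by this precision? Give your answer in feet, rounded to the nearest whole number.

Rounding to 2 decimal places leaves the longitude within ±0.005° of the true value.
One degree of longitude at 21.732° is 111190 × cos 21.732° ≈ 111190 × 0.9289 = 103287 m.
East–west error: 0.005° × 103287 m/° ≈ 516.436 m.
In feet: 516.436 m ÷ 0.3048 ≈ 1694.3 ft.

1694 feet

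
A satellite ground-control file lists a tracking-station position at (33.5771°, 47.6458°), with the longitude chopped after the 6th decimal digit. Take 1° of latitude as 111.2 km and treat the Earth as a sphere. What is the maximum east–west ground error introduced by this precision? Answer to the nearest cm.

9 cm

Truncating at 6 decimal places can drop up to a full unit in the last place, so the longitude may be off by as much as 1e-06°.
Parallels shrink by cos φ, so at 33.5771° a degree of longitude is 111200 × 0.8331 ≈ 92645.4 m.
So at most 1e-06° × 92645.4 ≈ 0.0926454 m east–west.
That is 0.0926454 m = 9.2645 cm.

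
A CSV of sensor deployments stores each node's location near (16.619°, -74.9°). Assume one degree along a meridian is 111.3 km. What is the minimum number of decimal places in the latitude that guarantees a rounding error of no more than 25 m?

One degree of latitude covers 111300 m.
N decimal places → at most half a unit in the last place, 0.5 × 10⁻ᴺ° = 111300/2 × 10⁻ᴺ m.
Need 0.5 × 111300 × 10⁻ᴺ ≤ 25 → 10⁻ᴺ ≤ 4.492e-04, so N ≥ 3.35.
At 3 places the error can reach 55.6 m, but 4 places keeps it to 5.57 m.

4 decimal places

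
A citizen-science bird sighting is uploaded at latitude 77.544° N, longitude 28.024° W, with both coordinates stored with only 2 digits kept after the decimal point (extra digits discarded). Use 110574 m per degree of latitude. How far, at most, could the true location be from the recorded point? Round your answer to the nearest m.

Truncating at 2 decimal places can drop up to a full unit in the last place, so each coordinate may be off by as much as 0.01°.
Latitude error → 0.01 × 110574 = 1105.74 m along the meridian.
East–west component at 77.544°: 0.01° × 110574 × cos 77.544° ≈ 0.01 × 23849.7 ≈ 238.497 m.
Combining orthogonally: (1105.74² + 238.497²)^½ ≈ 1131.17 m.

1131 m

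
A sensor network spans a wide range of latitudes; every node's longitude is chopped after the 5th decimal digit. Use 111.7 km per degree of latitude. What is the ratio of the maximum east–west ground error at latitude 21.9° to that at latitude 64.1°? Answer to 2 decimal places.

2.12

Truncating at 5 decimal places can drop up to a full unit in the last place, so the longitude may be off by as much as 1e-05°.
At 21.9°: 1e-05° × 111700 × cos 21.9° = 1e-05 × 111700 × 0.9278 ≈ 1.0364 m.
At 64.1°: 1e-05° × 111700 × cos 64.1° = 1e-05 × 111700 × 0.4368 ≈ 0.48791 m.
The ratio reduces to cos 21.9° / cos 64.1° = 0.9278/0.4368 ≈ 2.1242.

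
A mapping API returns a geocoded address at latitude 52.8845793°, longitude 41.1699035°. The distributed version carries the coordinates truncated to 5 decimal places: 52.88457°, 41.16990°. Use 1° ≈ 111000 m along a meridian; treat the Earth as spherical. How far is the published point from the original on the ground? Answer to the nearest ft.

The latitude changed by +0.0000093° and the longitude by +0.0000035°.
N–S: 0.0000093° × 111000 m/° = 1.0323 m.
E–W at 52.8846°: 0.0000035° × 111000 × cos 52.8846° = 0.0000035 × 111000 × 0.6034 ≈ 0.23443 m.
Combined displacement = (1.0323² + 0.23443²)^½ ≈ 1.05858 m.
Converting: 1.05858 m × 3.2808 ft/m ≈ 3.473 ft.

3 ft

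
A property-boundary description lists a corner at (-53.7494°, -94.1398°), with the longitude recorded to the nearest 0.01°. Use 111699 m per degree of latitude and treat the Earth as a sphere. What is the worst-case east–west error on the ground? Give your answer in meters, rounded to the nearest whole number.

330 meters

Rounding to 2 decimal places leaves the longitude within ±0.005° of the true value.
One degree of longitude at 53.7494° is 111699 × cos 53.7494° ≈ 111699 × 0.5913 = 66049.6 m.
East–west error: 0.005° × 66049.6 m/° ≈ 330.248 m.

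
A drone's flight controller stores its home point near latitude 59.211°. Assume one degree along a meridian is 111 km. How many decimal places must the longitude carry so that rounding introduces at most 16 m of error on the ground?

4

At 59.211° one degree of longitude covers 111000 × cos 59.211° ≈ 111000 × 0.5119 ≈ 56818.5 m.
N decimal places → at most half a unit in the last place, 0.5 × 10⁻ᴺ° = 56818.5/2 × 10⁻ᴺ m.
Need 0.5 × 56818.5 × 10⁻ᴺ ≤ 16 → 10⁻ᴺ ≤ 5.632e-04, so N ≥ 3.25.
N = 3 would give 28.4 m (too coarse); N = 4 gives 2.84 m ≤ 16 m.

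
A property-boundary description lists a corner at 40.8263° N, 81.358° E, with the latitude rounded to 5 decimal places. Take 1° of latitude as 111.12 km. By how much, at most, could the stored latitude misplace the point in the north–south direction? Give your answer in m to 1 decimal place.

0.6 m

Rounding to 5 decimal places leaves the latitude within ±5e-06° of the true value.
North–south distance: 5e-06° × 111120 m/° = 0.5556 m.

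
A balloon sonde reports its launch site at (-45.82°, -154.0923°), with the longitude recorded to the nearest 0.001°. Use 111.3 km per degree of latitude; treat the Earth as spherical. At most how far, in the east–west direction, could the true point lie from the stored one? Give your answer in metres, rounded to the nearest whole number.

Rounding to 3 decimal places leaves the longitude within ±0.0005° of the true value.
At latitude 45.82° a degree of longitude spans 111300 m × cos 45.82° = 111300 × 0.6969 ≈ 77566.6 m.
East–west error: 0.0005° × 77566.6 m/° ≈ 38.7833 m.

39 metres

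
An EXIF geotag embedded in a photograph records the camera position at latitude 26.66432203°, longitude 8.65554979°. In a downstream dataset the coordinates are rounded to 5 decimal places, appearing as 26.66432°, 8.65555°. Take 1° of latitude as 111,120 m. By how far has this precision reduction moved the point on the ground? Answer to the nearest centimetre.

The latitude changed by +0.00000203° and the longitude by -0.00000021°.
North–south shift: 0.00000203 × 111120 = 0.225574 m.
East–west at this latitude: -0.00000021° × 111120 × cos 26.6643° ≈ -0.00000021 × 99302.5 = -0.0208535 m.
Distance: √(0.225574² + 0.0208535²) ≈ 0.226535 m.
That is 0.226535 m = 22.654 cm.

23 centimetres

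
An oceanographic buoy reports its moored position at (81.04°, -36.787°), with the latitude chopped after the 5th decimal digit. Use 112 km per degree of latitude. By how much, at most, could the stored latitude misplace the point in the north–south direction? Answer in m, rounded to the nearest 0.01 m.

1.12 m

Truncating at 5 decimal places can drop up to a full unit in the last place, so the latitude may be off by as much as 1e-05°.
North–south distance: 1e-05° × 112000 m/° = 1.12 m.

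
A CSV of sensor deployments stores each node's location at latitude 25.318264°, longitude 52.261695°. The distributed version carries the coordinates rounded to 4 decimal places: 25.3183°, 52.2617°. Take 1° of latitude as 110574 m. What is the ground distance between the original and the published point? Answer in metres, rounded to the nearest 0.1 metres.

4.0 metres

Δlat = 25.318264 − 25.3183 = -0.000036°; Δlon = 52.261695 − 52.2617 = -0.000005°.
North–south shift: -0.000036 × 110574 = -3.98066 m.
E–W at 25.3183°: -0.000005° × 110574 × cos 25.3183° = -0.000005 × 110574 × 0.9039 ≈ -0.499765 m.
Distance: √(3.98066² + 0.499765²) ≈ 4.01191 m.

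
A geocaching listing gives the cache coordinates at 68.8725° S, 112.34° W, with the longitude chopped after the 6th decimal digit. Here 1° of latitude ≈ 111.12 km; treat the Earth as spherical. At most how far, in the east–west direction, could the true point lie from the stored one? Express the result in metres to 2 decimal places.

Truncating at 6 decimal places can drop up to a full unit in the last place, so the longitude may be off by as much as 1e-06°.
One degree of longitude at 68.8725° is 111120 × cos 68.8725° ≈ 111120 × 0.3604 = 40052.6 m.
Maximum E–W displacement: 1e-06 × 40052.6 = 0.0400526 m.

0.04 metres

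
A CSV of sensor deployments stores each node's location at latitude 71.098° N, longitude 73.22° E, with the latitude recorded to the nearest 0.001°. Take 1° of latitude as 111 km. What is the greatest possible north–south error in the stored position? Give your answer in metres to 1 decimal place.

Rounding to 3 decimal places leaves the latitude within ±0.0005° of the true value.
So the N–S error is at most 0.0005 × 111000 = 55.5 m.

55.5 metres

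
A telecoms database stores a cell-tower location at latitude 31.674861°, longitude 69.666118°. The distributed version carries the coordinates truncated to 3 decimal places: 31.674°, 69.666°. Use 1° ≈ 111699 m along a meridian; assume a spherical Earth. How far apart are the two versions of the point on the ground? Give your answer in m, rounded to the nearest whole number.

Δlat = 31.674861 − 31.674 = +0.000861°; Δlon = 69.666118 − 69.666 = +0.000118°.
North–south shift: 0.000861 × 111699 = 96.1728 m.
East–west at this latitude: 0.000118° × 111699 × cos 31.674° ≈ 0.000118 × 95061.4 = 11.2172 m.
Combined displacement = (96.1728² + 11.2172²)^½ ≈ 96.8248 m.

97 m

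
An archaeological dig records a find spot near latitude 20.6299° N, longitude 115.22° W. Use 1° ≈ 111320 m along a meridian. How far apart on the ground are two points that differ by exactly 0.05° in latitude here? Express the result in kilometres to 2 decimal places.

0.05° × 111320 m/° = 5566 m.
That is 5566 m = 5.566 km.

5.57 kilometres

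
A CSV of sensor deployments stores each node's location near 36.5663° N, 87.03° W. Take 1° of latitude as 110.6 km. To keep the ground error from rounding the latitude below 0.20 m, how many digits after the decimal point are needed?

6 decimal places

One degree of latitude covers 110600 m.
Rounding to N decimal places gives at most 0.5 × 10⁻ᴺ degrees of error, i.e. 0.5 × 10⁻ᴺ × 110600 m.
Need 0.5 × 110600 × 10⁻ᴺ ≤ 0.20 → 10⁻ᴺ ≤ 3.617e-06, so N ≥ 5.44.
At 5 places the error can reach 0.553 m, but 6 places keeps it to 0.0553 m.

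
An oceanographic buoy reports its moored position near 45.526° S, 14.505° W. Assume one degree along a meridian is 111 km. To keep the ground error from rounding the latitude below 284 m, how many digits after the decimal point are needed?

One degree of latitude covers 111000 m.
With N decimal places the half-ulp bound is 0.5·10⁻ᴺ°, or 0.5·10⁻ᴺ × 111000 m on the ground.
Setting 55500 × 10⁻ᴺ ≤ 284 gives 10ᴺ ≥ 195.4, i.e. N ≥ 2.29.
So 3 decimal places suffice (55.5 m); 2 would allow up to 555 m.

3 decimal places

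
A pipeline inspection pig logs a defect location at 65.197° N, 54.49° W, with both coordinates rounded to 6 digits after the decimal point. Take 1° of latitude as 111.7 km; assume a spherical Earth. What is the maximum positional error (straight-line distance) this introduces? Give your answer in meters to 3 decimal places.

0.061 meters

Rounding to 6 decimal places leaves each coordinate within ±5e-07° of the true value.
North–south component: 5e-07° × 111700 = 0.05585 m.
E–W at 65.197°: 5e-07° × 111700 × cos 65.197° = 5e-07 × 111700 × 0.4195 ≈ 0.0234291 m.
The two errors are perpendicular, so the maximum displacement is √(0.05585² + 0.0234291²) ≈ 0.0605652 m.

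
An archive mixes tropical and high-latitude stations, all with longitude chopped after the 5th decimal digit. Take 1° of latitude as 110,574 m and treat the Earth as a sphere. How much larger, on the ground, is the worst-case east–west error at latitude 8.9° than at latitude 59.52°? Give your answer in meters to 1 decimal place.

0.5 meters

Truncating at 5 decimal places can drop up to a full unit in the last place, so the longitude may be off by as much as 1e-05°.
At 8.9°: 1e-05° × 110574 × cos 8.9° = 1e-05 × 110574 × 0.9880 ≈ 1.0924 m.
At 59.52°: 1e-05° × 110574 × cos 59.52° = 1e-05 × 110574 × 0.5072 ≈ 0.56087 m.
Difference: 1.0924 − 0.56087 = 0.53155 m.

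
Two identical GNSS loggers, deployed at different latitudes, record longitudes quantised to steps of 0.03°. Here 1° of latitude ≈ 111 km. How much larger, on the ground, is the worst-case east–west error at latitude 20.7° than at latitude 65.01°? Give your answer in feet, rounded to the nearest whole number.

2802 feet

With a 0.03° grid the true value lies within half a step, ±0.03°/2 = ±0.015°, of the stored one.
At 20.7°: 0.015° × 111000 × cos 20.7° = 0.015 × 111000 × 0.9354 ≈ 1557.5 m.
At 65.01°: 0.015° × 111000 × cos 65.01° = 0.015 × 111000 × 0.4225 ≈ 703.4 m.
So the lower-latitude error exceeds the higher by 1557.5 − 703.4 = 854.12 m.
In feet: 854.118 m ÷ 0.3048 ≈ 2802.2 ft.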